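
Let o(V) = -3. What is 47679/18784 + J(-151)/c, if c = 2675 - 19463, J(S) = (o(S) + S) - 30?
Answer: 200972827/78836448 ≈ 2.5492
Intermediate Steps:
J(S) = -33 + S (J(S) = (-3 + S) - 30 = -33 + S)
c = -16788
47679/18784 + J(-151)/c = 47679/18784 + (-33 - 151)/(-16788) = 47679*(1/18784) - 184*(-1/16788) = 47679/18784 + 46/4197 = 200972827/78836448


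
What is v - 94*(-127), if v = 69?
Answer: 12007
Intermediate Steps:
v - 94*(-127) = 69 - 94*(-127) = 69 + 11938 = 12007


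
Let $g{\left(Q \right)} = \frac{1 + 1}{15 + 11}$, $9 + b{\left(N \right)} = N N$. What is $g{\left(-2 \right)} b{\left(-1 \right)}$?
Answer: $- \frac{8}{13} \approx -0.61539$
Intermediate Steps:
$b{\left(N \right)} = -9 + N^{2}$ ($b{\left(N \right)} = -9 + N N = -9 + N^{2}$)
$g{\left(Q \right)} = \frac{1}{13}$ ($g{\left(Q \right)} = \frac{2}{26} = 2 \cdot \frac{1}{26} = \frac{1}{13}$)
$g{\left(-2 \right)} b{\left(-1 \right)} = \frac{-9 + \left(-1\right)^{2}}{13} = \frac{-9 + 1}{13} = \frac{1}{13} \left(-8\right) = - \frac{8}{13}$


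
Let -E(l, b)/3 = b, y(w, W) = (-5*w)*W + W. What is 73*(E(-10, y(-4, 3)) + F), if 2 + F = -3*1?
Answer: -14162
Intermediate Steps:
F = -5 (F = -2 - 3*1 = -2 - 3 = -5)
y(w, W) = W - 5*W*w (y(w, W) = -5*W*w + W = W - 5*W*w)
E(l, b) = -3*b
73*(E(-10, y(-4, 3)) + F) = 73*(-9*(1 - 5*(-4)) - 5) = 73*(-9*(1 + 20) - 5) = 73*(-9*21 - 5) = 73*(-3*63 - 5) = 73*(-189 - 5) = 73*(-194) = -14162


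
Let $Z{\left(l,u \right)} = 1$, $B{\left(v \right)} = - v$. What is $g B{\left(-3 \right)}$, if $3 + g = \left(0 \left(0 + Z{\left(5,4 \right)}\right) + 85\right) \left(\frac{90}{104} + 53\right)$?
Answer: $\frac{713787}{52} \approx 13727.0$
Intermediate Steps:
$g = \frac{237929}{52}$ ($g = -3 + \left(0 \left(0 + 1\right) + 85\right) \left(\frac{90}{104} + 53\right) = -3 + \left(0 \cdot 1 + 85\right) \left(90 \cdot \frac{1}{104} + 53\right) = -3 + \left(0 + 85\right) \left(\frac{45}{52} + 53\right) = -3 + 85 \cdot \frac{2801}{52} = -3 + \frac{238085}{52} = \frac{237929}{52} \approx 4575.6$)
$g B{\left(-3 \right)} = \frac{237929 \left(\left(-1\right) \left(-3\right)\right)}{52} = \frac{237929}{52} \cdot 3 = \frac{713787}{52}$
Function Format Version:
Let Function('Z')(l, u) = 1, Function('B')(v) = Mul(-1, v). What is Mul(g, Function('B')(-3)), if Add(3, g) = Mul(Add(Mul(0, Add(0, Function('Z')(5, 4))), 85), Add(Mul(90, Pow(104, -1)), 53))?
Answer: Rational(713787, 52) ≈ 13727.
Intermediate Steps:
g = Rational(237929, 52) (g = Add(-3, Mul(Add(Mul(0, Add(0, 1)), 85), Add(Mul(90, Pow(104, -1)), 53))) = Add(-3, Mul(Add(Mul(0, 1), 85), Add(Mul(90, Rational(1, 104)), 53))) = Add(-3, Mul(Add(0, 85), Add(Rational(45, 52), 53))) = Add(-3, Mul(85, Rational(2801, 52))) = Add(-3, Rational(238085, 52)) = Rational(237929, 52) ≈ 4575.6)
Mul(g, Function('B')(-3)) = Mul(Rational(237929, 52), Mul(-1, -3)) = Mul(Rational(237929, 52), 3) = Rational(713787, 52)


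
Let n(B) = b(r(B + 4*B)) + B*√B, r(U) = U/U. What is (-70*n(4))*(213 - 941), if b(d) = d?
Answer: 458640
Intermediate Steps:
r(U) = 1
n(B) = 1 + B^(3/2) (n(B) = 1 + B*√B = 1 + B^(3/2))
(-70*n(4))*(213 - 941) = (-70*(1 + 4^(3/2)))*(213 - 941) = -70*(1 + 8)*(-728) = -70*9*(-728) = -630*(-728) = 458640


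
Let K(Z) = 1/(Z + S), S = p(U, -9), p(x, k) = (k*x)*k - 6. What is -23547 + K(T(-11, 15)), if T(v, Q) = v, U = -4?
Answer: -8029528/341 ≈ -23547.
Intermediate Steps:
p(x, k) = -6 + x*k² (p(x, k) = x*k² - 6 = -6 + x*k²)
S = -330 (S = -6 - 4*(-9)² = -6 - 4*81 = -6 - 324 = -330)
K(Z) = 1/(-330 + Z) (K(Z) = 1/(Z - 330) = 1/(-330 + Z))
-23547 + K(T(-11, 15)) = -23547 + 1/(-330 - 11) = -23547 + 1/(-341) = -23547 - 1/341 = -8029528/341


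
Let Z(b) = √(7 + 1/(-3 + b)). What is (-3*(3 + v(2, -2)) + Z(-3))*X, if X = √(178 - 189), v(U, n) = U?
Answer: I*√11*(-90 + √246)/6 ≈ -41.08*I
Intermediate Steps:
X = I*√11 (X = √(-11) = I*√11 ≈ 3.3166*I)
(-3*(3 + v(2, -2)) + Z(-3))*X = (-3*(3 + 2) + √((-20 + 7*(-3))/(-3 - 3)))*(I*√11) = (-3*5 + √((-20 - 21)/(-6)))*(I*√11) = (-15 + √(-⅙*(-41)))*(I*√11) = (-15 + √(41/6))*(I*√11) = (-15 + √246/6)*(I*√11) = I*√11*(-15 + √246/6)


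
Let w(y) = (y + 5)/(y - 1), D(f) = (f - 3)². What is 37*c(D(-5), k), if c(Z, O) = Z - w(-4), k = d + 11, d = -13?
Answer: 11877/5 ≈ 2375.4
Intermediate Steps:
D(f) = (-3 + f)²
w(y) = (5 + y)/(-1 + y)
k = -2 (k = -13 + 11 = -2)
c(Z, O) = ⅕ + Z (c(Z, O) = Z - (5 - 4)/(-1 - 4) = Z - 1/(-5) = Z - (-1)/5 = Z - 1*(-⅕) = Z + ⅕ = ⅕ + Z)
37*c(D(-5), k) = 37*(⅕ + (-3 - 5)²) = 37*(⅕ + (-8)²) = 37*(⅕ + 64) = 37*(321/5) = 11877/5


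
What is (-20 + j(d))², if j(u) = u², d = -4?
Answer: 16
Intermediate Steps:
(-20 + j(d))² = (-20 + (-4)²)² = (-20 + 16)² = (-4)² = 16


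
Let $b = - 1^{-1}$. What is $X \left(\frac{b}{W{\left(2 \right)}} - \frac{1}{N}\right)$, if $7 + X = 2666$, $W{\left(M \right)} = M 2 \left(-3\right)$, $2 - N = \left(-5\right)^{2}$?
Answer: $\frac{93065}{276} \approx 337.19$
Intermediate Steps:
$N = -23$ ($N = 2 - \left(-5\right)^{2} = 2 - 25 = -23$)
$W{\left(M \right)} = - 6 M$ ($W{\left(M \right)} = 2 M \left(-3\right) = - 6 M$)
$b = -1$ ($b = \left(-1\right) 1 = -1$)
$X = 2659$ ($X = -7 + 2666 = 2659$)
$X \left(\frac{b}{W{\left(2 \right)}} - \frac{1}{N}\right) = 2659 \left(- \frac{1}{\left(-6\right) 2} - \frac{1}{-23}\right) = 2659 \left(- \frac{1}{-12} - - \frac{1}{23}\right) = 2659 \left(\left(-1\right) \left(- \frac{1}{12}\right) + \frac{1}{23}\right) = 2659 \left(\frac{1}{12} + \frac{1}{23}\right) = 2659 \cdot \frac{35}{276} = \frac{93065}{276}$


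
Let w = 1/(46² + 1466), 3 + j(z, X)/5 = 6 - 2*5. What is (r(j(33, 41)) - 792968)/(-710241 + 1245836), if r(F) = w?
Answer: -568082275/383700258 ≈ -1.4805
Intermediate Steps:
j(z, X) = -35 (j(z, X) = -15 + 5*(6 - 2*5) = -15 + 5*(6 - 10) = -15 + 5*(-4) = -15 - 20 = -35)
w = 1/3582 (w = 1/(2116 + 1466) = 1/3582 ≈ 0.00027917)
r(F) = 1/3582
(r(j(33, 41)) - 792968)/(-710241 + 1245836) = (1/3582 - 792968)/(-710241 + 1245836) = -2840411375/3582/535595 = -2840411375/3582*1/535595 = -568082275/383700258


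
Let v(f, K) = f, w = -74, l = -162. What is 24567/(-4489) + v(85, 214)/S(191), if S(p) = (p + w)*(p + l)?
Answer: -82974266/15231177 ≈ -5.4477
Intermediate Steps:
S(p) = (-162 + p)*(-74 + p) (S(p) = (p - 74)*(p - 162) = (-74 + p)*(-162 + p) = (-162 + p)*(-74 + p))
24567/(-4489) + v(85, 214)/S(191) = 24567/(-4489) + 85/(11988 + 191**2 - 236*191) = 24567*(-1/4489) + 85/(11988 + 36481 - 45076) = -24567/4489 + 85/3393 = -82974266/15231177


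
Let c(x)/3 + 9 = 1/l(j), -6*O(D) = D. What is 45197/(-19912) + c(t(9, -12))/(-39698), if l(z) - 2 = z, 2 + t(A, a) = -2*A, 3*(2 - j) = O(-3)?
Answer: -20627647351/9090365624 ≈ -2.2692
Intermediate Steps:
O(D) = -D/6
j = 11/6 (j = 2 - (-1)*(-3)/18 = 2 - 1/3*1/2 = 2 - 1/6 = 11/6 ≈ 1.8333)
t(A, a) = -2 - 2*A
l(z) = 2 + z
c(x) = -603/23 (c(x) = -27 + 3/(2 + 11/6) = -27 + 3/(23/6) = -27 + 3*(6/23) = -27 + 18/23 = -603/23)
45197/(-19912) + c(t(9, -12))/(-39698) = 45197/(-19912) - 603/23/(-39698) = 45197*(-1/19912) - 603/23*(-1/39698) = -45197/19912 + 603/913054 = -20627647351/9090365624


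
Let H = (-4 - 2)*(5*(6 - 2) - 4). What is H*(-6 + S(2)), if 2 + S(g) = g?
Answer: 576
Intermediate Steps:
S(g) = -2 + g
H = -96 (H = -6*(5*4 - 4) = -6*(20 - 4) = -6*16 = -96)
H*(-6 + S(2)) = -96*(-6 + (-2 + 2)) = -96*(-6 + 0) = -96*(-6) = 576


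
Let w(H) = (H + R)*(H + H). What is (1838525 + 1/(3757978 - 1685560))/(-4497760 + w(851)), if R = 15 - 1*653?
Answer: -3810192303451/8569933375812 ≈ -0.44460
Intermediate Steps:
R = -638 (R = 15 - 653 = -638)
w(H) = 2*H*(-638 + H) (w(H) = (H - 638)*(H + H) = (-638 + H)*(2*H) = 2*H*(-638 + H))
(1838525 + 1/(3757978 - 1685560))/(-4497760 + w(851)) = (1838525 + 1/(3757978 - 1685560))/(-4497760 + 2*851*(-638 + 851)) = (1838525 + 1/2072418)/(-4497760 + 2*851*213) = (1838525 + 1/2072418)/(-4497760 + 362526) = (3810192303451/2072418)/(-4135234) = (3810192303451/2072418)*(-1/4135234) = -3810192303451/8569933375812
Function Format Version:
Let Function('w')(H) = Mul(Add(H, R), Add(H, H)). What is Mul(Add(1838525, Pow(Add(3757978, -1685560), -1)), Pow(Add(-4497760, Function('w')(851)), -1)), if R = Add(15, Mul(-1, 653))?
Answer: Rational(-3810192303451, 8569933375812) ≈ -0.44460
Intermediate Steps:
R = -638 (R = Add(15, -653) = -638)
Function('w')(H) = Mul(2, H, Add(-638, H)) (Function('w')(H) = Mul(Add(H, -638), Add(H, H)) = Mul(Add(-638, H), Mul(2, H)) = Mul(2, H, Add(-638, H)))
Mul(Add(1838525, Pow(Add(3757978, -1685560), -1)), Pow(Add(-4497760, Function('w')(851)), -1)) = Mul(Add(1838525, Pow(Add(3757978, -1685560), -1)), Pow(Add(-4497760, Mul(2, 851, Add(-638, 851))), -1)) = Mul(Add(1838525, Pow(2072418, -1)), Pow(Add(-4497760, Mul(2, 851, 213)), -1)) = Mul(Add(1838525, Rational(1, 2072418)), Pow(Add(-4497760, 362526), -1)) = Mul(Rational(3810192303451, 2072418), Pow(-4135234, -1)) = Mul(Rational(3810192303451, 2072418), Rational(-1, 4135234)) = Rational(-3810192303451, 8569933375812)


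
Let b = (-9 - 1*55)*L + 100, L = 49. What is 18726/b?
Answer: -3121/506 ≈ -6.1680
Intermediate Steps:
b = -3036 (b = (-9 - 1*55)*49 + 100 = (-9 - 55)*49 + 100 = -64*49 + 100 = -3136 + 100 = -3036)
18726/b = 18726/(-3036) = 18726*(-1/3036) = -3121/506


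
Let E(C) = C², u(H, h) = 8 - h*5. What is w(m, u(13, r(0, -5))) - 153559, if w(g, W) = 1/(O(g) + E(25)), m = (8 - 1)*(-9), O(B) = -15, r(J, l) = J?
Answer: -93670989/610 ≈ -1.5356e+5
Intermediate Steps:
u(H, h) = 8 - 5*h
m = -63 (m = 7*(-9) = -63)
w(g, W) = 1/610 (w(g, W) = 1/(-15 + 25²) = 1/(-15 + 625) = 1/610)
w(m, u(13, r(0, -5))) - 153559 = 1/610 - 153559 = -93670989/610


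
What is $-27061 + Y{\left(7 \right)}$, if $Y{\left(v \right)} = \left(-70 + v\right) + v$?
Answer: $-27117$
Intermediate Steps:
$Y{\left(v \right)} = -70 + 2 v$
$-27061 + Y{\left(7 \right)} = -27061 + \left(-70 + 2 \cdot 7\right) = -27061 + \left(-70 + 14\right) = -27061 - 56 = -27117$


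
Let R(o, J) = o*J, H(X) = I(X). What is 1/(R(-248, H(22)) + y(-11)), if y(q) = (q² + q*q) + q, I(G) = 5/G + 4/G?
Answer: 11/1425 ≈ 0.0077193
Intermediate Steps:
I(G) = 9/G
H(X) = 9/X
R(o, J) = J*o
y(q) = q + 2*q² (y(q) = (q² + q²) + q = 2*q² + q = q + 2*q²)
1/(R(-248, H(22)) + y(-11)) = 1/((9/22)*(-248) - 11*(1 + 2*(-11))) = 1/((9*(1/22))*(-248) - 11*(1 - 22)) = 1/((9/22)*(-248) - 11*(-21)) = 1/(-1116/11 + 231) = 1/(1425/11) = 11/1425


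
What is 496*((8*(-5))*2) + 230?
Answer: -39450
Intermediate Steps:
496*((8*(-5))*2) + 230 = 496*(-40*2) + 230 = 496*(-80) + 230 = -39680 + 230 = -39450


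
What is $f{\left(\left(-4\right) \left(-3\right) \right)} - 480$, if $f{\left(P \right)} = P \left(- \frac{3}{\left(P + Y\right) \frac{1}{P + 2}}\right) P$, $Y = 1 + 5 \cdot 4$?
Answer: $- \frac{7296}{11} \approx -663.27$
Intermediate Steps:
$Y = 21$ ($Y = 1 + 20 = 21$)
$f{\left(P \right)} = - \frac{3 P^{2} \left(2 + P\right)}{21 + P}$ ($f{\left(P \right)} = P \left(- \frac{3}{\left(P + 21\right) \frac{1}{P + 2}}\right) P = P \left(- \frac{3}{\left(21 + P\right) \frac{1}{2 + P}}\right) P = P \left(- \frac{3}{\frac{1}{2 + P} \left(21 + P\right)}\right) P = P \left(- 3 \frac{2 + P}{21 + P}\right) P = P \left(- \frac{3 \left(2 + P\right)}{21 + P}\right) P = - \frac{3 P \left(2 + P\right)}{21 + P} P = - \frac{3 P^{2} \left(2 + P\right)}{21 + P}$)
$f{\left(\left(-4\right) \left(-3\right) \right)} - 480 = \frac{3 \left(\left(-4\right) \left(-3\right)\right)^{2} \left(-2 - \left(-4\right) \left(-3\right)\right)}{21 - -12} - 480 = \frac{3 \cdot 12^{2} \left(-2 - 12\right)}{21 + 12} - 480 = 3 \cdot 144 \cdot \frac{1}{33} \left(-2 - 12\right) - 480 = 3 \cdot 144 \cdot \frac{1}{33} \left(-14\right) - 480 = - \frac{2016}{11} - 480 = - \frac{7296}{11}$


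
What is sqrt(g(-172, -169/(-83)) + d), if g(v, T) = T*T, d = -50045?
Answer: 2*I*sqrt(86182861)/83 ≈ 223.7*I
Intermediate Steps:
g(v, T) = T**2
sqrt(g(-172, -169/(-83)) + d) = sqrt((-169/(-83))**2 - 50045) = sqrt((-169*(-1/83))**2 - 50045) = sqrt((169/83)**2 - 50045) = sqrt(28561/6889 - 50045) = sqrt(-344731444/6889) = 2*I*sqrt(86182861)/83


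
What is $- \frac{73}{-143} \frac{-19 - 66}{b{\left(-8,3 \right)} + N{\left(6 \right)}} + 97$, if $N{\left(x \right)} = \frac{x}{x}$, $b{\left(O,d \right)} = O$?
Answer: $\frac{103302}{1001} \approx 103.2$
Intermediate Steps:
$N{\left(x \right)} = 1$
$- \frac{73}{-143} \frac{-19 - 66}{b{\left(-8,3 \right)} + N{\left(6 \right)}} + 97 = - \frac{73}{-143} \frac{-19 - 66}{-8 + 1} + 97 = \left(-73\right) \left(- \frac{1}{143}\right) \left(- \frac{85}{-7}\right) + 97 = \frac{73 \left(\left(-85\right) \left(- \frac{1}{7}\right)\right)}{143} + 97 = \frac{73}{143} \cdot \frac{85}{7} + 97 = \frac{6205}{1001} + 97 = \frac{103302}{1001}$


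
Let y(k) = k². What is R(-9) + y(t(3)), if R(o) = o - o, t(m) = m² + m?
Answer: 144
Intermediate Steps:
t(m) = m + m²
R(o) = 0
R(-9) + y(t(3)) = 0 + (3*(1 + 3))² = 0 + (3*4)² = 0 + 12² = 0 + 144 = 144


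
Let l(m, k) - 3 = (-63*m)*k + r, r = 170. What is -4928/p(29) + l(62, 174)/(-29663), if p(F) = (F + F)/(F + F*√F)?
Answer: -72410161/29663 - 2464*√29 ≈ -15710.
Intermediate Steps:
l(m, k) = 173 - 63*k*m (l(m, k) = 3 + ((-63*m)*k + 170) = 3 + (-63*k*m + 170) = 3 + (170 - 63*k*m) = 173 - 63*k*m)
p(F) = 2*F/(F + F^(3/2)) (p(F) = (2*F)/(F + F^(3/2)) = 2*F/(F + F^(3/2)))
-4928/p(29) + l(62, 174)/(-29663) = -(2464 + 2464*√29) + (173 - 63*174*62)/(-29663) = -(2464 + 2464*√29) + (173 - 679644)*(-1/29663) = -(2464 + 2464*√29) - 679471*(-1/29663) = -4928*(½ + √29/2) + 679471/29663 = (-2464 - 2464*√29) + 679471/29663 = -72410161/29663 - 2464*√29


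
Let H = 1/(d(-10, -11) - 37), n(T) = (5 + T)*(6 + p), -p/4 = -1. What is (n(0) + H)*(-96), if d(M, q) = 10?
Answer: -43168/9 ≈ -4796.4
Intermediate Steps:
p = 4 (p = -4*(-1) = 4)
n(T) = 50 + 10*T (n(T) = (5 + T)*(6 + 4) = (5 + T)*10 = 50 + 10*T)
H = -1/27 (H = 1/(10 - 37) = 1/(-27) = -1/27 ≈ -0.037037)
(n(0) + H)*(-96) = ((50 + 10*0) - 1/27)*(-96) = ((50 + 0) - 1/27)*(-96) = (50 - 1/27)*(-96) = (1349/27)*(-96) = -43168/9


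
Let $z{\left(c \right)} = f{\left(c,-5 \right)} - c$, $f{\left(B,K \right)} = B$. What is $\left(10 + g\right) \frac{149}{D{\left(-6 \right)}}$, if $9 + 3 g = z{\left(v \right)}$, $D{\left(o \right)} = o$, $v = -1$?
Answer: $- \frac{1043}{6} \approx -173.83$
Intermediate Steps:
$z{\left(c \right)} = 0$ ($z{\left(c \right)} = c - c = 0$)
$g = -3$ ($g = -3 + \frac{1}{3} \cdot 0 = -3 + 0 = -3$)
$\left(10 + g\right) \frac{149}{D{\left(-6 \right)}} = \left(10 - 3\right) \frac{149}{-6} = 7 \cdot 149 \left(- \frac{1}{6}\right) = 7 \left(- \frac{149}{6}\right) = - \frac{1043}{6}$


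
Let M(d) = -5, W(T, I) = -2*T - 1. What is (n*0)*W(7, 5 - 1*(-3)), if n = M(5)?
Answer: 0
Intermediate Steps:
W(T, I) = -1 - 2*T
n = -5
(n*0)*W(7, 5 - 1*(-3)) = (-5*0)*(-1 - 2*7) = 0*(-1 - 14) = 0*(-15) = 0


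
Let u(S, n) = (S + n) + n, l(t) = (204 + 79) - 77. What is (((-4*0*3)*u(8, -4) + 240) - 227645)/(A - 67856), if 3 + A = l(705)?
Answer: 227405/67653 ≈ 3.3613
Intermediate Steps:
l(t) = 206 (l(t) = 283 - 77 = 206)
u(S, n) = S + 2*n
A = 203 (A = -3 + 206 = 203)
(((-4*0*3)*u(8, -4) + 240) - 227645)/(A - 67856) = (((-4*0*3)*(8 + 2*(-4)) + 240) - 227645)/(203 - 67856) = (((0*3)*(8 - 8) + 240) - 227645)/(-67653) = ((0*0 + 240) - 227645)*(-1/67653) = ((0 + 240) - 227645)*(-1/67653) = (240 - 227645)*(-1/67653) = -227405*(-1/67653) = 227405/67653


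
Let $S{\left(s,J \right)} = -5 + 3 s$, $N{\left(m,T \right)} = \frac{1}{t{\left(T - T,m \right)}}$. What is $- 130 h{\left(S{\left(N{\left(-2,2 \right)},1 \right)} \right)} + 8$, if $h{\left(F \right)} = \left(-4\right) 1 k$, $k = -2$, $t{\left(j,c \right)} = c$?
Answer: $-1032$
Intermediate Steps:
$N{\left(m,T \right)} = \frac{1}{m}$
$h{\left(F \right)} = 8$ ($h{\left(F \right)} = \left(-4\right) 1 \left(-2\right) = \left(-4\right) \left(-2\right) = 8$)
$- 130 h{\left(S{\left(N{\left(-2,2 \right)},1 \right)} \right)} + 8 = \left(-130\right) 8 + 8 = -1040 + 8 = -1032$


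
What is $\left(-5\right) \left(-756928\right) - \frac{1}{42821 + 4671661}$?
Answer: $\frac{17842617156479}{4714482} \approx 3.7846 \cdot 10^{6}$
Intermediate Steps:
$\left(-5\right) \left(-756928\right) - \frac{1}{42821 + 4671661} = 3784640 - \frac{1}{4714482} = \frac{17842617156479}{4714482}$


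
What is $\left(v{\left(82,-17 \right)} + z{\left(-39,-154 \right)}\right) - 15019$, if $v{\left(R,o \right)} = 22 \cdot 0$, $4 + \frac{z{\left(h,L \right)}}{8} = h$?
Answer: $-15363$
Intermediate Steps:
$z{\left(h,L \right)} = -32 + 8 h$
$v{\left(R,o \right)} = 0$
$\left(v{\left(82,-17 \right)} + z{\left(-39,-154 \right)}\right) - 15019 = \left(0 + \left(-32 + 8 \left(-39\right)\right)\right) - 15019 = \left(0 - 344\right) - 15019 = -344 - 15019 = -15363$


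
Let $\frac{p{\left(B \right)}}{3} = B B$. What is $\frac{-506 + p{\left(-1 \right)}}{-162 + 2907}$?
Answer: $- \frac{503}{2745} \approx -0.18324$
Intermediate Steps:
$p{\left(B \right)} = 3 B^{2}$ ($p{\left(B \right)} = 3 B B = 3 B^{2}$)
$\frac{-506 + p{\left(-1 \right)}}{-162 + 2907} = \frac{-506 + 3 \left(-1\right)^{2}}{-162 + 2907} = \frac{-506 + 3 \cdot 1}{2745} = \left(-506 + 3\right) \frac{1}{2745} = \left(-503\right) \frac{1}{2745} = - \frac{503}{2745}$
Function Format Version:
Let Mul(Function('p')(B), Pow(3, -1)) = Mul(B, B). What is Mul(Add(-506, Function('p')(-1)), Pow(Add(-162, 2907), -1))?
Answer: Rational(-503, 2745) ≈ -0.18324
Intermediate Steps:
Function('p')(B) = Mul(3, Pow(B, 2)) (Function('p')(B) = Mul(3, Mul(B, B)) = Mul(3, Pow(B, 2)))
Mul(Add(-506, Function('p')(-1)), Pow(Add(-162, 2907), -1)) = Mul(Add(-506, Mul(3, Pow(-1, 2))), Pow(Add(-162, 2907), -1)) = Mul(Add(-506, Mul(3, 1)), Pow(2745, -1)) = Mul(Add(-506, 3), Rational(1, 2745)) = Mul(-503, Rational(1, 2745)) = Rational(-503, 2745)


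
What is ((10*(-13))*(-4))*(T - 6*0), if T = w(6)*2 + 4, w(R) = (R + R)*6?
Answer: 76960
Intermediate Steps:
w(R) = 12*R (w(R) = (2*R)*6 = 12*R)
T = 148 (T = (12*6)*2 + 4 = 72*2 + 4 = 144 + 4 = 148)
((10*(-13))*(-4))*(T - 6*0) = ((10*(-13))*(-4))*(148 - 6*0) = (-130*(-4))*(148 + 0) = 520*148 = 76960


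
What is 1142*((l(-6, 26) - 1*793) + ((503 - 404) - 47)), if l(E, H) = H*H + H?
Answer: -44538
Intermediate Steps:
l(E, H) = H + H² (l(E, H) = H² + H = H + H²)
1142*((l(-6, 26) - 1*793) + ((503 - 404) - 47)) = 1142*((26*(1 + 26) - 1*793) + ((503 - 404) - 47)) = 1142*((26*27 - 793) + (99 - 47)) = 1142*((702 - 793) + 52) = 1142*(-91 + 52) = 1142*(-39) = -44538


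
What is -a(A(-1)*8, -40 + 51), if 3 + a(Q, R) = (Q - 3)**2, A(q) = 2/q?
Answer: -358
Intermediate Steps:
a(Q, R) = -3 + (-3 + Q)**2 (a(Q, R) = -3 + (Q - 3)**2 = -3 + (-3 + Q)**2)
-a(A(-1)*8, -40 + 51) = -(-3 + (-3 + (2/(-1))*8)**2) = -(-3 + (-3 + (2*(-1))*8)**2) = -(-3 + (-3 - 2*8)**2) = -(-3 + (-3 - 16)**2) = -(-3 + (-19)**2) = -(-3 + 361) = -1*358 = -358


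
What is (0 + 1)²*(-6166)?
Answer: -6166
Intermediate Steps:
(0 + 1)²*(-6166) = 1²*(-6166) = 1*(-6166) = -6166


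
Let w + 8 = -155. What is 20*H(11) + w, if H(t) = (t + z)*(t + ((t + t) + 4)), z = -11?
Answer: -163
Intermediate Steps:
w = -163 (w = -8 - 155 = -163)
H(t) = (-11 + t)*(4 + 3*t) (H(t) = (t - 11)*(t + ((t + t) + 4)) = (-11 + t)*(t + (2*t + 4)) = (-11 + t)*(t + (4 + 2*t)) = (-11 + t)*(4 + 3*t))
20*H(11) + w = 20*(-44 - 29*11 + 3*11²) - 163 = 20*(-44 - 319 + 3*121) - 163 = 20*(-44 - 319 + 363) - 163 = 20*0 - 163 = 0 - 163 = -163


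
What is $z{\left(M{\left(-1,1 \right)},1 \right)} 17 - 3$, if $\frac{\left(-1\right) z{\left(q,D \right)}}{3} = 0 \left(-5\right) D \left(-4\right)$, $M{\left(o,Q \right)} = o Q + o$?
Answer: $-3$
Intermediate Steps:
$M{\left(o,Q \right)} = o + Q o$ ($M{\left(o,Q \right)} = Q o + o = o + Q o$)
$z{\left(q,D \right)} = 0$ ($z{\left(q,D \right)} = - 3 \cdot 0 \left(-5\right) D \left(-4\right) = - 3 \cdot 0 \left(- 4 D\right) = \left(-3\right) 0 = 0$)
$z{\left(M{\left(-1,1 \right)},1 \right)} 17 - 3 = 0 \cdot 17 - 3 = 0 - 3 = -3$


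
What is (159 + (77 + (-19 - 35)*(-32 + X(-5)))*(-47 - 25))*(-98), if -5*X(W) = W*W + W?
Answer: 14244594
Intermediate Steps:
X(W) = -W/5 - W²/5 (X(W) = -(W*W + W)/5 = -(W² + W)/5 = -(W + W²)/5 = -W/5 - W²/5)
(159 + (77 + (-19 - 35)*(-32 + X(-5)))*(-47 - 25))*(-98) = (159 + (77 + (-19 - 35)*(-32 - ⅕*(-5)*(1 - 5)))*(-47 - 25))*(-98) = (159 + (77 - 54*(-32 - ⅕*(-5)*(-4)))*(-72))*(-98) = (159 + (77 - 54*(-32 - 4))*(-72))*(-98) = (159 + (77 - 54*(-36))*(-72))*(-98) = (159 + (77 + 1944)*(-72))*(-98) = (159 + 2021*(-72))*(-98) = (159 - 145512)*(-98) = -145353*(-98) = 14244594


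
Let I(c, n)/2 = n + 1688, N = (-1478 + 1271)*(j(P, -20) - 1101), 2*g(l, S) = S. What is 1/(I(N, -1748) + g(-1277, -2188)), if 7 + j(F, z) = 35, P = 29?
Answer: -1/1214 ≈ -0.00082372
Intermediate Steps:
g(l, S) = S/2
j(F, z) = 28 (j(F, z) = -7 + 35 = 28)
N = 222111 (N = (-1478 + 1271)*(28 - 1101) = -207*(-1073) = 222111)
I(c, n) = 3376 + 2*n (I(c, n) = 2*(n + 1688) = 2*(1688 + n) = 3376 + 2*n)
1/(I(N, -1748) + g(-1277, -2188)) = 1/((3376 + 2*(-1748)) + (1/2)*(-2188)) = 1/((3376 - 3496) - 1094) = 1/(-120 - 1094) = 1/(-1214) = -1/1214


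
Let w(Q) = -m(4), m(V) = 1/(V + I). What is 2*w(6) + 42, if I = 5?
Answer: 376/9 ≈ 41.778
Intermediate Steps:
m(V) = 1/(5 + V) (m(V) = 1/(V + 5) = 1/(5 + V))
w(Q) = -⅑ (w(Q) = -1/(5 + 4) = -1/9 = -1*⅑ = -⅑)
2*w(6) + 42 = 2*(-⅑) + 42 = -2/9 + 42 = 376/9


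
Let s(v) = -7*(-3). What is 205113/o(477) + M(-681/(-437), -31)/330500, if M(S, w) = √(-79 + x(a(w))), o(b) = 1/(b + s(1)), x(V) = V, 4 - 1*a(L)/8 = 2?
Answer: 102146274 + 3*I*√7/330500 ≈ 1.0215e+8 + 2.4016e-5*I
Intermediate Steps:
a(L) = 16 (a(L) = 32 - 8*2 = 32 - 16 = 16)
s(v) = 21
o(b) = 1/(21 + b) (o(b) = 1/(b + 21) = 1/(21 + b))
M(S, w) = 3*I*√7 (M(S, w) = √(-79 + 16) = √(-63) = 3*I*√7)
205113/o(477) + M(-681/(-437), -31)/330500 = 205113/(1/(21 + 477)) + (3*I*√7)/330500 = 205113/(1/498) + (3*I*√7)*(1/330500) = 205113/(1/498) + 3*I*√7/330500 = 205113*498 + 3*I*√7/330500 = 102146274 + 3*I*√7/330500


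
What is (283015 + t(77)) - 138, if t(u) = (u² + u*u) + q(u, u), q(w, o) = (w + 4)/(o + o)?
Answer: 45389271/154 ≈ 2.9474e+5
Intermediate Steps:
q(w, o) = (4 + w)/(2*o) (q(w, o) = (4 + w)/((2*o)) = (4 + w)*(1/(2*o)) = (4 + w)/(2*o))
t(u) = 2*u² + (4 + u)/(2*u) (t(u) = (u² + u*u) + (4 + u)/(2*u) = (u² + u²) + (4 + u)/(2*u) = 2*u² + (4 + u)/(2*u))
(283015 + t(77)) - 138 = (283015 + (½)*(4 + 77 + 4*77³)/77) - 138 = (283015 + (½)*(1/77)*(4 + 77 + 4*456533)) - 138 = (283015 + (½)*(1/77)*(4 + 77 + 1826132)) - 138 = (283015 + (½)*(1/77)*1826213) - 138 = (283015 + 1826213/154) - 138 = 45410523/154 - 138 = 45389271/154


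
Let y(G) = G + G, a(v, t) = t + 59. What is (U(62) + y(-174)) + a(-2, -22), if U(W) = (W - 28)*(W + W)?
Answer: 3905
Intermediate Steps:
a(v, t) = 59 + t
U(W) = 2*W*(-28 + W) (U(W) = (-28 + W)*(2*W) = 2*W*(-28 + W))
y(G) = 2*G
(U(62) + y(-174)) + a(-2, -22) = (2*62*(-28 + 62) + 2*(-174)) + (59 - 22) = (2*62*34 - 348) + 37 = (4216 - 348) + 37 = 3868 + 37 = 3905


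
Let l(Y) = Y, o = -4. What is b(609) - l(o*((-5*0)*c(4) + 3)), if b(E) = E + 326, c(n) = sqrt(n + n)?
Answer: 947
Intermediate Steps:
c(n) = sqrt(2)*sqrt(n) (c(n) = sqrt(2*n) = sqrt(2)*sqrt(n))
b(E) = 326 + E
b(609) - l(o*((-5*0)*c(4) + 3)) = (326 + 609) - (-4)*((-5*0)*(sqrt(2)*sqrt(4)) + 3) = 935 - (-4)*(0*(sqrt(2)*2) + 3) = 935 - (-4)*(0*(2*sqrt(2)) + 3) = 935 - (-4)*(0 + 3) = 935 - (-4)*3 = 935 - 1*(-12) = 935 + 12 = 947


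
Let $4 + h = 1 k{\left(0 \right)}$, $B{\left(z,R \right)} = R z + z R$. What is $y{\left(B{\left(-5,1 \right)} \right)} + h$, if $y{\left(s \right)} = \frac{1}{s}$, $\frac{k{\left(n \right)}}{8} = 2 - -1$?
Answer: $\frac{199}{10} \approx 19.9$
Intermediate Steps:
$B{\left(z,R \right)} = 2 R z$ ($B{\left(z,R \right)} = R z + R z = 2 R z$)
$k{\left(n \right)} = 24$ ($k{\left(n \right)} = 8 \left(2 - -1\right) = 8 \left(2 + 1\right) = 8 \cdot 3 = 24$)
$h = 20$ ($h = -4 + 1 \cdot 24 = -4 + 24 = 20$)
$y{\left(B{\left(-5,1 \right)} \right)} + h = \frac{1}{2 \cdot 1 \left(-5\right)} + 20 = \frac{1}{-10} + 20 = - \frac{1}{10} + 20 = \frac{199}{10}$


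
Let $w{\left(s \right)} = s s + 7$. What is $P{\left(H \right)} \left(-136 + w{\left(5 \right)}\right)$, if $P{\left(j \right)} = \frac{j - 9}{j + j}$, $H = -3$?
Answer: $-208$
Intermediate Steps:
$P{\left(j \right)} = \frac{-9 + j}{2 j}$
$w{\left(s \right)} = 7 + s^{2}$ ($w{\left(s \right)} = s^{2} + 7 = 7 + s^{2}$)
$P{\left(H \right)} \left(-136 + w{\left(5 \right)}\right) = \frac{-9 - 3}{2 \left(-3\right)} \left(-136 + \left(7 + 5^{2}\right)\right) = \frac{1}{2} \left(- \frac{1}{3}\right) \left(-12\right) \left(-136 + \left(7 + 25\right)\right) = 2 \left(-136 + 32\right) = 2 \left(-104\right) = -208$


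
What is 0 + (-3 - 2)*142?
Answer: -710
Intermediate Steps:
0 + (-3 - 2)*142 = 0 - 5*142 = 0 - 710 = -710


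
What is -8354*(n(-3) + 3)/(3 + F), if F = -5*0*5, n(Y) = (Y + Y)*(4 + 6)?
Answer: 158726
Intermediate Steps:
n(Y) = 20*Y (n(Y) = (2*Y)*10 = 20*Y)
F = 0 (F = 0*5 = 0)
-8354*(n(-3) + 3)/(3 + F) = -8354*(20*(-3) + 3)/(3 + 0) = -8354*(-60 + 3)/3 = -(-476178)/3 = -8354*(-19) = 158726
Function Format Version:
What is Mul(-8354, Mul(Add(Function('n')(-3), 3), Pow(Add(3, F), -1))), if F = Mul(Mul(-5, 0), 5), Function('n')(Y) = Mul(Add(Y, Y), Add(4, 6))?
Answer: 158726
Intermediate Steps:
Function('n')(Y) = Mul(20, Y) (Function('n')(Y) = Mul(Mul(2, Y), 10) = Mul(20, Y))
F = 0 (F = Mul(0, 5) = 0)
Mul(-8354, Mul(Add(Function('n')(-3), 3), Pow(Add(3, F), -1))) = Mul(-8354, Mul(Add(Mul(20, -3), 3), Pow(Add(3, 0), -1))) = Mul(-8354, Mul(Add(-60, 3), Pow(3, -1))) = Mul(-8354, Mul(-57, Rational(1, 3))) = Mul(-8354, -19) = 158726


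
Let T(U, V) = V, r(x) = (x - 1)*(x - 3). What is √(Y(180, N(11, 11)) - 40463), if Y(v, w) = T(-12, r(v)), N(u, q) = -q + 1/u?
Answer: 2*I*√2195 ≈ 93.702*I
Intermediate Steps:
r(x) = (-1 + x)*(-3 + x)
N(u, q) = 1/u - q
Y(v, w) = 3 + v² - 4*v
√(Y(180, N(11, 11)) - 40463) = √((3 + 180² - 4*180) - 40463) = √((3 + 32400 - 720) - 40463) = √(31683 - 40463) = √(-8780) = 2*I*√2195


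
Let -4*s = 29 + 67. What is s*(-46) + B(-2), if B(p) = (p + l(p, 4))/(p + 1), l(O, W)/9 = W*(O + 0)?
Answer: 1178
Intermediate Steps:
l(O, W) = 9*O*W (l(O, W) = 9*(W*(O + 0)) = 9*(W*O) = 9*(O*W) = 9*O*W)
s = -24 (s = -(29 + 67)/4 = -¼*96 = -24)
B(p) = 37*p/(1 + p) (B(p) = (p + 9*p*4)/(p + 1) = (p + 36*p)/(1 + p) = (37*p)/(1 + p) = 37*p/(1 + p))
s*(-46) + B(-2) = -24*(-46) + 37*(-2)/(1 - 2) = 1104 + 37*(-2)/(-1) = 1104 + 37*(-2)*(-1) = 1104 + 74 = 1178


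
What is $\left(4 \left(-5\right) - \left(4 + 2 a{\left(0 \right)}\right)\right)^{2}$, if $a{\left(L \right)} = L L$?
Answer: $576$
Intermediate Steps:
$a{\left(L \right)} = L^{2}$
$\left(4 \left(-5\right) - \left(4 + 2 a{\left(0 \right)}\right)\right)^{2} = \left(4 \left(-5\right) - \left(4 + 2 \cdot 0^{2}\right)\right)^{2} = \left(-20 - 4\right)^{2} = \left(-24\right)^{2} = 576$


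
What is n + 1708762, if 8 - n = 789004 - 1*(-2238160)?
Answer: -1318394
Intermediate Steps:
n = -3027156 (n = 8 - (789004 - 1*(-2238160)) = 8 - (789004 + 2238160) = 8 - 1*3027164 = 8 - 3027164 = -3027156)
n + 1708762 = -3027156 + 1708762 = -1318394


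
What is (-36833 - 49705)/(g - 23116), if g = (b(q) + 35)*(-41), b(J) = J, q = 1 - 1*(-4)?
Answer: 14423/4126 ≈ 3.4956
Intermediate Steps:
q = 5 (q = 1 + 4 = 5)
g = -1640 (g = (5 + 35)*(-41) = 40*(-41) = -1640)
(-36833 - 49705)/(g - 23116) = (-36833 - 49705)/(-1640 - 23116) = -86538/(-24756) = -86538*(-1/24756) = 14423/4126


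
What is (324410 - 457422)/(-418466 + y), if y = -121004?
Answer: 66506/269735 ≈ 0.24656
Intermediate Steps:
(324410 - 457422)/(-418466 + y) = (324410 - 457422)/(-418466 - 121004) = -133012/(-539470) = -133012*(-1/539470) = 66506/269735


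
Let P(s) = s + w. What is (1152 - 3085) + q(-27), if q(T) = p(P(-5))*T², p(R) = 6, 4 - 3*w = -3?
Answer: 2441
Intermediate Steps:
w = 7/3 (w = 4/3 - ⅓*(-3) = 4/3 + 1 = 7/3 ≈ 2.3333)
P(s) = 7/3 + s (P(s) = s + 7/3 = 7/3 + s)
q(T) = 6*T²
(1152 - 3085) + q(-27) = (1152 - 3085) + 6*(-27)² = -1933 + 6*729 = -1933 + 4374 = 2441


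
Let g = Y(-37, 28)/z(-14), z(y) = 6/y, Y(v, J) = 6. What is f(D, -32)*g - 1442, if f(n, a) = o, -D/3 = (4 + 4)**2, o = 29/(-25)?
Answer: -35644/25 ≈ -1425.8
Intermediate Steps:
o = -29/25 (o = 29*(-1/25) = -29/25 ≈ -1.1600)
D = -192 (D = -3*(4 + 4)**2 = -3*8**2 = -3*64 = -192)
f(n, a) = -29/25
g = -14 (g = 6/((6/(-14))) = 6/((6*(-1/14))) = 6/(-3/7) = 6*(-7/3) = -14)
f(D, -32)*g - 1442 = -29/25*(-14) - 1442 = 406/25 - 1442 = -35644/25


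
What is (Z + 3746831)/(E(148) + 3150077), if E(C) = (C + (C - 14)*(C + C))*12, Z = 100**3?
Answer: 4746831/3627821 ≈ 1.3085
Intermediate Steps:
Z = 1000000
E(C) = 12*C + 24*C*(-14 + C) (E(C) = (C + (-14 + C)*(2*C))*12 = (C + 2*C*(-14 + C))*12 = 12*C + 24*C*(-14 + C))
(Z + 3746831)/(E(148) + 3150077) = (1000000 + 3746831)/(12*148*(-27 + 2*148) + 3150077) = 4746831/(12*148*(-27 + 296) + 3150077) = 4746831/(12*148*269 + 3150077) = 4746831/(477744 + 3150077) = 4746831/3627821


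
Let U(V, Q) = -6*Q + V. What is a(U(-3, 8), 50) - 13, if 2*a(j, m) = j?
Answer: -77/2 ≈ -38.500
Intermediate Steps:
U(V, Q) = V - 6*Q
a(j, m) = j/2
a(U(-3, 8), 50) - 13 = (-3 - 6*8)/2 - 13 = (-3 - 48)/2 - 13 = (½)*(-51) - 13 = -51/2 - 13 = -77/2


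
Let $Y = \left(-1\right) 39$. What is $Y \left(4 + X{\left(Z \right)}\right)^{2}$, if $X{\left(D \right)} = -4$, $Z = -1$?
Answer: $0$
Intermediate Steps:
$Y = -39$
$Y \left(4 + X{\left(Z \right)}\right)^{2} = - 39 \left(4 - 4\right)^{2} = - 39 \cdot 0^{2} = \left(-39\right) 0 = 0$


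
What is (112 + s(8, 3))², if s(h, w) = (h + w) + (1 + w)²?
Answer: 19321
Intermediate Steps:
s(h, w) = h + w + (1 + w)²
(112 + s(8, 3))² = (112 + (8 + 3 + (1 + 3)²))² = (112 + (8 + 3 + 4²))² = (112 + (8 + 3 + 16))² = (112 + 27)² = 139² = 19321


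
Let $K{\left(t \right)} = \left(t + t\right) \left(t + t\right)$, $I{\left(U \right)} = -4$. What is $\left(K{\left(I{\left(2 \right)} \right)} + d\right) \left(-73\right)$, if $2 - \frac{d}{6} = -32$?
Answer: $-19564$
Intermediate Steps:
$d = 204$ ($d = 12 - -192 = 12 + 192 = 204$)
$K{\left(t \right)} = 4 t^{2}$ ($K{\left(t \right)} = 2 t 2 t = 4 t^{2}$)
$\left(K{\left(I{\left(2 \right)} \right)} + d\right) \left(-73\right) = \left(4 \left(-4\right)^{2} + 204\right) \left(-73\right) = \left(4 \cdot 16 + 204\right) \left(-73\right) = \left(64 + 204\right) \left(-73\right) = 268 \left(-73\right) = -19564$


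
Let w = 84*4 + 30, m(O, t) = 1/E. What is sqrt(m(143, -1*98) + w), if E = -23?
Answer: sqrt(193591)/23 ≈ 19.130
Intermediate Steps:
m(O, t) = -1/23 (m(O, t) = 1/(-23) = -1/23)
w = 366 (w = 336 + 30 = 366)
sqrt(m(143, -1*98) + w) = sqrt(-1/23 + 366) = sqrt(8417/23) = sqrt(193591)/23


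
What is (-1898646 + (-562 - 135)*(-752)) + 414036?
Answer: -960466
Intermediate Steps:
(-1898646 + (-562 - 135)*(-752)) + 414036 = (-1898646 - 697*(-752)) + 414036 = (-1898646 + 524144) + 414036 = -1374502 + 414036 = -960466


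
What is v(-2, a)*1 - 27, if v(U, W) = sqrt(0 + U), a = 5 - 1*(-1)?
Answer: -27 + I*sqrt(2) ≈ -27.0 + 1.4142*I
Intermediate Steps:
a = 6 (a = 5 + 1 = 6)
v(U, W) = sqrt(U)
v(-2, a)*1 - 27 = sqrt(-2)*1 - 27 = (I*sqrt(2))*1 - 27 = I*sqrt(2) - 27 = -27 + I*sqrt(2)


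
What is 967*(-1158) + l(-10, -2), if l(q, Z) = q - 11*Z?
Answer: -1119774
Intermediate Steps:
967*(-1158) + l(-10, -2) = 967*(-1158) + (-10 - 11*(-2)) = -1119786 + (-10 + 22) = -1119786 + 12 = -1119774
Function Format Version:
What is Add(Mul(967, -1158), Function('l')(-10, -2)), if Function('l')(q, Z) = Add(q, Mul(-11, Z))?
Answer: -1119774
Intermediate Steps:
Add(Mul(967, -1158), Function('l')(-10, -2)) = Add(Mul(967, -1158), Add(-10, Mul(-11, -2))) = Add(-1119786, Add(-10, 22)) = Add(-1119786, 12) = -1119774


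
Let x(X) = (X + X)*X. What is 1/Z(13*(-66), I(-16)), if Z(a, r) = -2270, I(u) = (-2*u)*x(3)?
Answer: -1/2270 ≈ -0.00044053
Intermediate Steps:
x(X) = 2*X² (x(X) = (2*X)*X = 2*X²)
I(u) = -36*u (I(u) = (-2*u)*(2*3²) = (-2*u)*(2*9) = -2*u*18 = -36*u)
1/Z(13*(-66), I(-16)) = 1/(-2270) = -1/2270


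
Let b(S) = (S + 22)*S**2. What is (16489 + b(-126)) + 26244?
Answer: -1608371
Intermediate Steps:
b(S) = S**2*(22 + S) (b(S) = (22 + S)*S**2 = S**2*(22 + S))
(16489 + b(-126)) + 26244 = (16489 + (-126)**2*(22 - 126)) + 26244 = (16489 + 15876*(-104)) + 26244 = (16489 - 1651104) + 26244 = -1634615 + 26244 = -1608371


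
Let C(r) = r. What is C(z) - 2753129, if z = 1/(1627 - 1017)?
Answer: -1679408689/610 ≈ -2.7531e+6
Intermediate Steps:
z = 1/610 ≈ 0.0016393
C(z) - 2753129 = 1/610 - 2753129 = -1679408689/610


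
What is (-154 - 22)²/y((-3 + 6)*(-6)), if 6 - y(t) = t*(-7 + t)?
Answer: -7744/111 ≈ -69.766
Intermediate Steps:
y(t) = 6 - t*(-7 + t)
(-154 - 22)²/y((-3 + 6)*(-6)) = (-154 - 22)²/(6 - ((-3 + 6)*(-6))² + 7*((-3 + 6)*(-6))) = (-176)²/(6 - (3*(-6))² + 7*(3*(-6))) = 30976/(6 - 1*(-18)² + 7*(-18)) = 30976/(6 - 1*324 - 126) = 30976/(6 - 324 - 126) = 30976/(-444) = 30976*(-1/444) = -7744/111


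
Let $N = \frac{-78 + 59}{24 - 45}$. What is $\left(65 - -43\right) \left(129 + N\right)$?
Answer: $\frac{98208}{7} \approx 14030.0$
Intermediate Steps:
$N = \frac{19}{21}$ ($N = - \frac{19}{-21} = \left(-19\right) \left(- \frac{1}{21}\right) = \frac{19}{21} \approx 0.90476$)
$\left(65 - -43\right) \left(129 + N\right) = \left(65 - -43\right) \left(129 + \frac{19}{21}\right) = \left(65 + 43\right) \frac{2728}{21} = 108 \cdot \frac{2728}{21} = \frac{98208}{7}$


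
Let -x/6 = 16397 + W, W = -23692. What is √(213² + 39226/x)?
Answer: √21730058095530/21885 ≈ 213.00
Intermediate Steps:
x = 43770 (x = -6*(16397 - 23692) = -6*(-7295) = 43770)
√(213² + 39226/x) = √(213² + 39226/43770) = √(45369 + 39226*(1/43770)) = √(45369 + 19613/21885) = √(992920178/21885) = √21730058095530/21885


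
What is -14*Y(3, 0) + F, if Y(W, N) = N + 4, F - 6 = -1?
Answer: -51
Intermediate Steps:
F = 5 (F = 6 - 1 = 5)
Y(W, N) = 4 + N
-14*Y(3, 0) + F = -14*(4 + 0) + 5 = -14*4 + 5 = -56 + 5 = -51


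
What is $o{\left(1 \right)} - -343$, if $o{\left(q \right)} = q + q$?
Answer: $345$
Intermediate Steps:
$o{\left(q \right)} = 2 q$
$o{\left(1 \right)} - -343 = 2 \cdot 1 - -343 = 2 + 343 = 345$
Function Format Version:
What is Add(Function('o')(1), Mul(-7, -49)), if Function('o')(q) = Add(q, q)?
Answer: 345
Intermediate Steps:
Function('o')(q) = Mul(2, q)
Add(Function('o')(1), Mul(-7, -49)) = Add(Mul(2, 1), Mul(-7, -49)) = Add(2, 343) = 345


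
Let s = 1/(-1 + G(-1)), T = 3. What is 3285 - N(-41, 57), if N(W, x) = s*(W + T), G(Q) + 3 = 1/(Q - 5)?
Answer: 81897/25 ≈ 3275.9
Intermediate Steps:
G(Q) = -3 + 1/(-5 + Q) (G(Q) = -3 + 1/(Q - 5) = -3 + 1/(-5 + Q))
s = -6/25 (s = 1/(-1 + (16 - 3*(-1))/(-5 - 1)) = 1/(-1 + (16 + 3)/(-6)) = 1/(-1 - ⅙*19) = 1/(-1 - 19/6) = 1/(-25/6) = -6/25 ≈ -0.24000)
N(W, x) = -18/25 - 6*W/25 (N(W, x) = -6*(W + 3)/25 = -6*(3 + W)/25 = -18/25 - 6*W/25)
3285 - N(-41, 57) = 3285 - (-18/25 - 6/25*(-41)) = 3285 - (-18/25 + 246/25) = 3285 - 1*228/25 = 3285 - 228/25 = 81897/25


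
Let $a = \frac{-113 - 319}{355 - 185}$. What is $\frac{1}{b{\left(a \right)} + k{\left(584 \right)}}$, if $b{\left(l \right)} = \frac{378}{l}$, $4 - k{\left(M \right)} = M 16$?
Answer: $- \frac{4}{37955} \approx -0.00010539$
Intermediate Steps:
$k{\left(M \right)} = 4 - 16 M$ ($k{\left(M \right)} = 4 - M 16 = 4 - 16 M$)
$a = - \frac{216}{85}$ ($a = - \frac{432}{170} = \left(-432\right) \frac{1}{170} = - \frac{216}{85} \approx -2.5412$)
$\frac{1}{b{\left(a \right)} + k{\left(584 \right)}} = \frac{1}{\frac{378}{- \frac{216}{85}} + \left(4 - 9344\right)} = \frac{1}{378 \left(- \frac{85}{216}\right) + \left(4 - 9344\right)} = \frac{1}{- \frac{595}{4} - 9340} = \frac{1}{- \frac{37955}{4}} = - \frac{4}{37955}$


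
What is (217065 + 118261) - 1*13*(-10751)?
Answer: 475089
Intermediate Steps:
(217065 + 118261) - 1*13*(-10751) = 335326 - 13*(-10751) = 335326 + 139763 = 475089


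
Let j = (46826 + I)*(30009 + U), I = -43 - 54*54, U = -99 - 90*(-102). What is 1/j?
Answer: 1/1714761030 ≈ 5.8317e-10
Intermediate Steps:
U = 9081 (U = -99 + 9180 = 9081)
I = -2959 (I = -43 - 2916 = -2959)
j = 1714761030 (j = (46826 - 2959)*(30009 + 9081) = 43867*39090 = 1714761030)
1/j = 1/1714761030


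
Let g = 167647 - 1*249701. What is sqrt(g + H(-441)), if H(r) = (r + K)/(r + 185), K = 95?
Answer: 3*I*sqrt(2333942)/16 ≈ 286.45*I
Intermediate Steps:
g = -82054 (g = 167647 - 249701 = -82054)
H(r) = (95 + r)/(185 + r) (H(r) = (r + 95)/(r + 185) = (95 + r)/(185 + r))
sqrt(g + H(-441)) = sqrt(-82054 + (95 - 441)/(185 - 441)) = sqrt(-82054 - 346/(-256)) = sqrt(-82054 - 1/256*(-346)) = sqrt(-82054 + 173/128) = sqrt(-10502739/128) = 3*I*sqrt(2333942)/16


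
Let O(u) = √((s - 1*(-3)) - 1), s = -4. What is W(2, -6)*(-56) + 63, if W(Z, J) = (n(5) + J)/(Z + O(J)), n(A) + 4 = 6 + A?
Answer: 133/3 + 28*I*√2/3 ≈ 44.333 + 13.199*I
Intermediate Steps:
n(A) = 2 + A (n(A) = -4 + (6 + A) = 2 + A)
O(u) = I*√2 (O(u) = √((-4 - 1*(-3)) - 1) = √((-4 + 3) - 1) = √(-1 - 1) = √(-2) = I*√2)
W(Z, J) = (7 + J)/(Z + I*√2) (W(Z, J) = ((2 + 5) + J)/(Z + I*√2) = (7 + J)/(Z + I*√2))
W(2, -6)*(-56) + 63 = ((7 - 6)/(2 + I*√2))*(-56) + 63 = (1/(2 + I*√2))*(-56) + 63 = -56/(2 + I*√2) + 63 = 63 - 56/(2 + I*√2)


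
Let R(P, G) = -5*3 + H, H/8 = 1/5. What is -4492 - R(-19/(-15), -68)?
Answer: -22393/5 ≈ -4478.6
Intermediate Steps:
H = 8/5 ≈ 1.6000
R(P, G) = -67/5 (R(P, G) = -5*3 + 8/5 = -15 + 8/5 = -67/5)
-4492 - R(-19/(-15), -68) = -4492 - 1*(-67/5) = -4492 + 67/5 = -22393/5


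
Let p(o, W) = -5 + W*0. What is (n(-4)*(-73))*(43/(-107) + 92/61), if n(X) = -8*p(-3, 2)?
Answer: -21085320/6527 ≈ -3230.5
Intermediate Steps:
p(o, W) = -5 (p(o, W) = -5 + 0 = -5)
n(X) = 40 (n(X) = -8*(-5) = 40)
(n(-4)*(-73))*(43/(-107) + 92/61) = (40*(-73))*(43/(-107) + 92/61) = -2920*(43*(-1/107) + 92*(1/61)) = -2920*(-43/107 + 92/61) = -2920*7221/6527 = -21085320/6527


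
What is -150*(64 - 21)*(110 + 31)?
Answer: -909450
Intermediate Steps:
-150*(64 - 21)*(110 + 31) = -6450*141 = -150*6063 = -909450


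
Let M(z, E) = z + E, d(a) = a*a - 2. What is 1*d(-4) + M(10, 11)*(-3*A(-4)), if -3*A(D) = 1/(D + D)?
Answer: 91/8 ≈ 11.375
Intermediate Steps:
d(a) = -2 + a**2 (d(a) = a**2 - 2 = -2 + a**2)
M(z, E) = E + z
A(D) = -1/(6*D) (A(D) = -1/(3*(D + D)) = -1/(2*D)/3 = -1/(6*D))
1*d(-4) + M(10, 11)*(-3*A(-4)) = 1*(-2 + (-4)**2) + (11 + 10)*(-(-1)/(2*(-4))) = 1*(-2 + 16) + 21*(-(-1)*(-1)/(2*4)) = 1*14 + 21*(-3*1/24) = 14 + 21*(-1/8) = 14 - 21/8 = 91/8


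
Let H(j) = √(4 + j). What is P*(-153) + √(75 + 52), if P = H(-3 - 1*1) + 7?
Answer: -1071 + √127 ≈ -1059.7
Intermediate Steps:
P = 7 (P = √(4 + (-3 - 1*1)) + 7 = √(4 + (-3 - 1)) + 7 = √(4 - 4) + 7 = √0 + 7 = 0 + 7 = 7)
P*(-153) + √(75 + 52) = 7*(-153) + √(75 + 52) = -1071 + √127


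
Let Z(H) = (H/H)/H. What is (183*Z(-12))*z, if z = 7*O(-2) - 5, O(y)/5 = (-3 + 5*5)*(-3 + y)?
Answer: 235155/4 ≈ 58789.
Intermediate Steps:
Z(H) = 1/H
O(y) = -330 + 110*y (O(y) = 5*((-3 + 5*5)*(-3 + y)) = 5*((-3 + 25)*(-3 + y)) = 5*(22*(-3 + y)) = 5*(-66 + 22*y) = -330 + 110*y)
z = -3855 (z = 7*(-330 + 110*(-2)) - 5 = 7*(-330 - 220) - 5 = 7*(-550) - 5 = -3850 - 5 = -3855)
(183*Z(-12))*z = (183/(-12))*(-3855) = (183*(-1/12))*(-3855) = -61/4*(-3855) = 235155/4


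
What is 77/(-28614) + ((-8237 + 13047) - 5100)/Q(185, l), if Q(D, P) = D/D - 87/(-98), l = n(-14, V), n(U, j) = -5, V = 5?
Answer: -162644825/1058718 ≈ -153.62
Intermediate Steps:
l = -5
Q(D, P) = 185/98 (Q(D, P) = 1 - 87*(-1/98) = 1 + 87/98 = 185/98)
77/(-28614) + ((-8237 + 13047) - 5100)/Q(185, l) = 77/(-28614) + ((-8237 + 13047) - 5100)/(185/98) = 77*(-1/28614) + (4810 - 5100)*(98/185) = -77/28614 - 290*98/185 = -77/28614 - 5684/37 = -162644825/1058718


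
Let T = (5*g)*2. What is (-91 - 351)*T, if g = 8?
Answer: -35360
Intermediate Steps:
T = 80 (T = (5*8)*2 = 40*2 = 80)
(-91 - 351)*T = (-91 - 351)*80 = -442*80 = -35360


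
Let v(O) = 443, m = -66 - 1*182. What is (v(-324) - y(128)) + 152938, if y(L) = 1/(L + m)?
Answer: 18405721/120 ≈ 1.5338e+5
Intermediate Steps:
m = -248 (m = -66 - 182 = -248)
y(L) = 1/(-248 + L) (y(L) = 1/(L - 248) = 1/(-248 + L))
(v(-324) - y(128)) + 152938 = (443 - 1/(-248 + 128)) + 152938 = (443 - 1/(-120)) + 152938 = (443 - 1*(-1/120)) + 152938 = (443 + 1/120) + 152938 = 53161/120 + 152938 = 18405721/120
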